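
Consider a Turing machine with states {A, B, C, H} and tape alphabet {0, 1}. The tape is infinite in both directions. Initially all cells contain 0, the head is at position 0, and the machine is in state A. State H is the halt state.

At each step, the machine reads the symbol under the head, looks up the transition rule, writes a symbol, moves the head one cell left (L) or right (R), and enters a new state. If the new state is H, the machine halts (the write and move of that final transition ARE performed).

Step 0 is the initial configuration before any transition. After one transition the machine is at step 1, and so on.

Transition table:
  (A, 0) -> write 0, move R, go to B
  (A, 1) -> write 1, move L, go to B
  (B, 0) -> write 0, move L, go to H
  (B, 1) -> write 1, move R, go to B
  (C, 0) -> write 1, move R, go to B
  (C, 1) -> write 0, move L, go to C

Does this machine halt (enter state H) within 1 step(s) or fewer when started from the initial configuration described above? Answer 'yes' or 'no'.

Answer: no

Derivation:
Step 1: in state A at pos 0, read 0 -> (A,0)->write 0,move R,goto B. Now: state=B, head=1, tape[-1..2]=0000 (head:   ^)
After 1 step(s): state = B (not H) -> not halted within 1 -> no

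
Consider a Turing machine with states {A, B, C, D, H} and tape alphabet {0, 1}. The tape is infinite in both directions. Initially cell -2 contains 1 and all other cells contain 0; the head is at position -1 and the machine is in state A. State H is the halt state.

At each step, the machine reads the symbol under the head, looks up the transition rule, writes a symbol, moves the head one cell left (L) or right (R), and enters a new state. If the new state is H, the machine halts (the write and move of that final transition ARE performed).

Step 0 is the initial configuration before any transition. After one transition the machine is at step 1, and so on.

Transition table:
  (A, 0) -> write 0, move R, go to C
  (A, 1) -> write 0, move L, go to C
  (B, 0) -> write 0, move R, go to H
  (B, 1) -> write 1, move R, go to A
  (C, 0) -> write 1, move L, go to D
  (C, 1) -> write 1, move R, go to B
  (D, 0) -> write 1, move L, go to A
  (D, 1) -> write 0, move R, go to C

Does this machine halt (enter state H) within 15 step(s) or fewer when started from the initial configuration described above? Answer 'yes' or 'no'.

Answer: no

Derivation:
Step 1: in state A at pos -1, read 0 -> (A,0)->write 0,move R,goto C. Now: state=C, head=0, tape[-3..1]=01000 (head:    ^)
Step 2: in state C at pos 0, read 0 -> (C,0)->write 1,move L,goto D. Now: state=D, head=-1, tape[-3..1]=01010 (head:   ^)
Step 3: in state D at pos -1, read 0 -> (D,0)->write 1,move L,goto A. Now: state=A, head=-2, tape[-3..1]=01110 (head:  ^)
Step 4: in state A at pos -2, read 1 -> (A,1)->write 0,move L,goto C. Now: state=C, head=-3, tape[-4..1]=000110 (head:  ^)
Step 5: in state C at pos -3, read 0 -> (C,0)->write 1,move L,goto D. Now: state=D, head=-4, tape[-5..1]=0010110 (head:  ^)
Step 6: in state D at pos -4, read 0 -> (D,0)->write 1,move L,goto A. Now: state=A, head=-5, tape[-6..1]=00110110 (head:  ^)
Step 7: in state A at pos -5, read 0 -> (A,0)->write 0,move R,goto C. Now: state=C, head=-4, tape[-6..1]=00110110 (head:   ^)
Step 8: in state C at pos -4, read 1 -> (C,1)->write 1,move R,goto B. Now: state=B, head=-3, tape[-6..1]=00110110 (head:    ^)
Step 9: in state B at pos -3, read 1 -> (B,1)->write 1,move R,goto A. Now: state=A, head=-2, tape[-6..1]=00110110 (head:     ^)
Step 10: in state A at pos -2, read 0 -> (A,0)->write 0,move R,goto C. Now: state=C, head=-1, tape[-6..1]=00110110 (head:      ^)
Step 11: in state C at pos -1, read 1 -> (C,1)->write 1,move R,goto B. Now: state=B, head=0, tape[-6..1]=00110110 (head:       ^)
Step 12: in state B at pos 0, read 1 -> (B,1)->write 1,move R,goto A. Now: state=A, head=1, tape[-6..2]=001101100 (head:        ^)
Step 13: in state A at pos 1, read 0 -> (A,0)->write 0,move R,goto C. Now: state=C, head=2, tape[-6..3]=0011011000 (head:         ^)
Step 14: in state C at pos 2, read 0 -> (C,0)->write 1,move L,goto D. Now: state=D, head=1, tape[-6..3]=0011011010 (head:        ^)
Step 15: in state D at pos 1, read 0 -> (D,0)->write 1,move L,goto A. Now: state=A, head=0, tape[-6..3]=0011011110 (head:       ^)
After 15 step(s): state = A (not H) -> not halted within 15 -> no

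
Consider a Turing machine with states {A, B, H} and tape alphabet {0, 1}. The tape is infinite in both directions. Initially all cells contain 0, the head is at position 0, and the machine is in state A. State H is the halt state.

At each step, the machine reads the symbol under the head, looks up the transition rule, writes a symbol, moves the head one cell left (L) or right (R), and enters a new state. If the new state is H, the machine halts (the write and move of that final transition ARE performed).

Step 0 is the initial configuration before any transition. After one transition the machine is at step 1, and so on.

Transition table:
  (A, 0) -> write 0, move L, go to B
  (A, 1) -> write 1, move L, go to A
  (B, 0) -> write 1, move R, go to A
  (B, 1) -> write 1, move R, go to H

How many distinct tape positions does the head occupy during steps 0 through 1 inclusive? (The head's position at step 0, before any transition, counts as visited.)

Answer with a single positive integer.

Step 1: in state A at pos 0, read 0 -> (A,0)->write 0,move L,goto B. Now: state=B, head=-1, tape[-2..1]=0000 (head:  ^)
Head positions at steps 0..1: starting at 0, distinct positions visited = {-1, 0} -> 2 position(s)

Answer: 2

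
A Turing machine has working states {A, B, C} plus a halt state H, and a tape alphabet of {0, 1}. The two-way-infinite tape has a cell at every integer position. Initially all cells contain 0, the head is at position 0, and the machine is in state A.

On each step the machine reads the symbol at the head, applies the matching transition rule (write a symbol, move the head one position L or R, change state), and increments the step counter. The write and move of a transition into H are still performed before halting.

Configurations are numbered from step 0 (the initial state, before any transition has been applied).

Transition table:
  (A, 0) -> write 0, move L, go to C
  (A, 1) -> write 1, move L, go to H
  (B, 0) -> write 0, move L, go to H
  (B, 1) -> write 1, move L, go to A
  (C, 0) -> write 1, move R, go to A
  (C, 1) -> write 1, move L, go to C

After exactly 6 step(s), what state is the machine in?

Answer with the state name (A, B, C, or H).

Answer: H

Derivation:
Step 1: in state A at pos 0, read 0 -> (A,0)->write 0,move L,goto C. Now: state=C, head=-1, tape[-2..1]=0000 (head:  ^)
Step 2: in state C at pos -1, read 0 -> (C,0)->write 1,move R,goto A. Now: state=A, head=0, tape[-2..1]=0100 (head:   ^)
Step 3: in state A at pos 0, read 0 -> (A,0)->write 0,move L,goto C. Now: state=C, head=-1, tape[-2..1]=0100 (head:  ^)
Step 4: in state C at pos -1, read 1 -> (C,1)->write 1,move L,goto C. Now: state=C, head=-2, tape[-3..1]=00100 (head:  ^)
Step 5: in state C at pos -2, read 0 -> (C,0)->write 1,move R,goto A. Now: state=A, head=-1, tape[-3..1]=01100 (head:   ^)
Step 6: in state A at pos -1, read 1 -> (A,1)->write 1,move L,goto H. Now: state=H, head=-2, tape[-3..1]=01100 (head:  ^)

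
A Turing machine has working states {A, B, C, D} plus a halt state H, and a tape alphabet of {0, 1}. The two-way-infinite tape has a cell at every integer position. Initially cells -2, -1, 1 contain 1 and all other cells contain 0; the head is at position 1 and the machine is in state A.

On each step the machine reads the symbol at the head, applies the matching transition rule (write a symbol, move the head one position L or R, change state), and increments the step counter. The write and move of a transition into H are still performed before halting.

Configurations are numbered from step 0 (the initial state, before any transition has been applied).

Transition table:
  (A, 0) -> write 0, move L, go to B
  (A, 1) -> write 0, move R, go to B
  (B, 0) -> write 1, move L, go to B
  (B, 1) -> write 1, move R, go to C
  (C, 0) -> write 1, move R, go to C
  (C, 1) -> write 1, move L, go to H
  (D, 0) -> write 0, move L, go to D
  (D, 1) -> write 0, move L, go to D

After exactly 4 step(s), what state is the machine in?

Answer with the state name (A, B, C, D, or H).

Answer: B

Derivation:
Step 1: in state A at pos 1, read 1 -> (A,1)->write 0,move R,goto B. Now: state=B, head=2, tape[-3..3]=0110000 (head:      ^)
Step 2: in state B at pos 2, read 0 -> (B,0)->write 1,move L,goto B. Now: state=B, head=1, tape[-3..3]=0110010 (head:     ^)
Step 3: in state B at pos 1, read 0 -> (B,0)->write 1,move L,goto B. Now: state=B, head=0, tape[-3..3]=0110110 (head:    ^)
Step 4: in state B at pos 0, read 0 -> (B,0)->write 1,move L,goto B. Now: state=B, head=-1, tape[-3..3]=0111110 (head:   ^)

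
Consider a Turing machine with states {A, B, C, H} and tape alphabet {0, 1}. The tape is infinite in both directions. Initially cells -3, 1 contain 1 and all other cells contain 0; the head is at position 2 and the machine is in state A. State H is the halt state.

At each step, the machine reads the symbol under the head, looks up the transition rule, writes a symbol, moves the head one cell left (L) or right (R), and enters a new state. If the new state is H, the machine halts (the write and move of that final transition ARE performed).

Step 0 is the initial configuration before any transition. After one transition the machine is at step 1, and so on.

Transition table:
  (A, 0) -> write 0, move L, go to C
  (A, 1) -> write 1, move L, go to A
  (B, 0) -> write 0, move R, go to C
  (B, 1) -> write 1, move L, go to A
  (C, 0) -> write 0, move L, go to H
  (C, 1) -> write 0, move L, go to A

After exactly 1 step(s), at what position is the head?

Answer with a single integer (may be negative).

Step 1: in state A at pos 2, read 0 -> (A,0)->write 0,move L,goto C. Now: state=C, head=1, tape[-4..3]=01000100 (head:      ^)

Answer: 1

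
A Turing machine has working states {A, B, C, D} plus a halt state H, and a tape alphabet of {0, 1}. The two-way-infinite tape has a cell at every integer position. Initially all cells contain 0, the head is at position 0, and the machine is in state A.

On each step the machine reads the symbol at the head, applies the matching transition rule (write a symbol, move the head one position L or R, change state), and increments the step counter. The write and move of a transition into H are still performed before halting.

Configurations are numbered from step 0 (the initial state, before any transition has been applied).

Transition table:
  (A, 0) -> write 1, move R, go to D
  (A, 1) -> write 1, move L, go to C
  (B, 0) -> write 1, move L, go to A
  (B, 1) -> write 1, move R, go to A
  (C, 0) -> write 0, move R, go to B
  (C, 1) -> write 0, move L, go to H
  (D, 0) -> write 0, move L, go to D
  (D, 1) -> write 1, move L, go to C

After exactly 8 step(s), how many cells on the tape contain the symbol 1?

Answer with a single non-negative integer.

Answer: 2

Derivation:
Step 1: in state A at pos 0, read 0 -> (A,0)->write 1,move R,goto D. Now: state=D, head=1, tape[-1..2]=0100 (head:   ^)
Step 2: in state D at pos 1, read 0 -> (D,0)->write 0,move L,goto D. Now: state=D, head=0, tape[-1..2]=0100 (head:  ^)
Step 3: in state D at pos 0, read 1 -> (D,1)->write 1,move L,goto C. Now: state=C, head=-1, tape[-2..2]=00100 (head:  ^)
Step 4: in state C at pos -1, read 0 -> (C,0)->write 0,move R,goto B. Now: state=B, head=0, tape[-2..2]=00100 (head:   ^)
Step 5: in state B at pos 0, read 1 -> (B,1)->write 1,move R,goto A. Now: state=A, head=1, tape[-2..2]=00100 (head:    ^)
Step 6: in state A at pos 1, read 0 -> (A,0)->write 1,move R,goto D. Now: state=D, head=2, tape[-2..3]=001100 (head:     ^)
Step 7: in state D at pos 2, read 0 -> (D,0)->write 0,move L,goto D. Now: state=D, head=1, tape[-2..3]=001100 (head:    ^)
Step 8: in state D at pos 1, read 1 -> (D,1)->write 1,move L,goto C. Now: state=C, head=0, tape[-2..3]=001100 (head:   ^)
Cells containing 1 after step 8: {0, 1} -> 2 cell(s)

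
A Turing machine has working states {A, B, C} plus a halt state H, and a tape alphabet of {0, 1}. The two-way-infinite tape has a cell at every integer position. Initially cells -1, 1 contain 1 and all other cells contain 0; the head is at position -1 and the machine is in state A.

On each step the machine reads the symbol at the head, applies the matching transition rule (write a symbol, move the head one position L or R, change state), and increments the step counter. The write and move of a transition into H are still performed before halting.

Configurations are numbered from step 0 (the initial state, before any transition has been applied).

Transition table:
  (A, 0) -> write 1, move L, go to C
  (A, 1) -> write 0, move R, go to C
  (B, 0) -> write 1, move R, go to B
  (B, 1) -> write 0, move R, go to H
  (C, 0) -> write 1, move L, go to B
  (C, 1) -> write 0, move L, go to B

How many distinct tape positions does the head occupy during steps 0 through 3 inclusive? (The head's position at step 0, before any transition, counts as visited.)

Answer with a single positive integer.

Step 1: in state A at pos -1, read 1 -> (A,1)->write 0,move R,goto C. Now: state=C, head=0, tape[-2..2]=00010 (head:   ^)
Step 2: in state C at pos 0, read 0 -> (C,0)->write 1,move L,goto B. Now: state=B, head=-1, tape[-2..2]=00110 (head:  ^)
Step 3: in state B at pos -1, read 0 -> (B,0)->write 1,move R,goto B. Now: state=B, head=0, tape[-2..2]=01110 (head:   ^)
Head positions at steps 0..3: starting at -1, distinct positions visited = {-1, 0} -> 2 position(s)

Answer: 2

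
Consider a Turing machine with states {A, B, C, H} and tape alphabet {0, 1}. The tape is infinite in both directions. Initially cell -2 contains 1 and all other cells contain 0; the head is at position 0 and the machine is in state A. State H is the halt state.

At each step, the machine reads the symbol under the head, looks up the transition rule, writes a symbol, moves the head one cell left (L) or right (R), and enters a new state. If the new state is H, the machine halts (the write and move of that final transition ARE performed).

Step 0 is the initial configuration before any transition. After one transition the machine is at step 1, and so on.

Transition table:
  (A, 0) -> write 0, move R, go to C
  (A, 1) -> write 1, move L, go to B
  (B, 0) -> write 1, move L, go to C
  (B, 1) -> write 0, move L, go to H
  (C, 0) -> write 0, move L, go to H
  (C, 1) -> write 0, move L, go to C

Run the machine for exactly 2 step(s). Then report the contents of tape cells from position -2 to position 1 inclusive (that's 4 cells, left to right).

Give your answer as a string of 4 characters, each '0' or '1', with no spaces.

Answer: 1000

Derivation:
Step 1: in state A at pos 0, read 0 -> (A,0)->write 0,move R,goto C. Now: state=C, head=1, tape[-3..2]=010000 (head:     ^)
Step 2: in state C at pos 1, read 0 -> (C,0)->write 0,move L,goto H. Now: state=H, head=0, tape[-3..2]=010000 (head:    ^)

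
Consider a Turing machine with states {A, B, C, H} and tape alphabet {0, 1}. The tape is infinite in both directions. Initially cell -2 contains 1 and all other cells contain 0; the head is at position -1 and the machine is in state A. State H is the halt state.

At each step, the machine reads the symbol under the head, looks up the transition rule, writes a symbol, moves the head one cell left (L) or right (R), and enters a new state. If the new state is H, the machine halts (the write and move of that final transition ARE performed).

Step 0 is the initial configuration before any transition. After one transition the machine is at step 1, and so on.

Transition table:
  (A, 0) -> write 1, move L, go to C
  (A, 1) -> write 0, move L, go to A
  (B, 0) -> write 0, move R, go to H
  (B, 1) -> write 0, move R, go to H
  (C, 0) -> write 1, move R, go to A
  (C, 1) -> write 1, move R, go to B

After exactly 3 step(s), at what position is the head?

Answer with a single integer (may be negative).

Step 1: in state A at pos -1, read 0 -> (A,0)->write 1,move L,goto C. Now: state=C, head=-2, tape[-3..0]=0110 (head:  ^)
Step 2: in state C at pos -2, read 1 -> (C,1)->write 1,move R,goto B. Now: state=B, head=-1, tape[-3..0]=0110 (head:   ^)
Step 3: in state B at pos -1, read 1 -> (B,1)->write 0,move R,goto H. Now: state=H, head=0, tape[-3..1]=01000 (head:    ^)

Answer: 0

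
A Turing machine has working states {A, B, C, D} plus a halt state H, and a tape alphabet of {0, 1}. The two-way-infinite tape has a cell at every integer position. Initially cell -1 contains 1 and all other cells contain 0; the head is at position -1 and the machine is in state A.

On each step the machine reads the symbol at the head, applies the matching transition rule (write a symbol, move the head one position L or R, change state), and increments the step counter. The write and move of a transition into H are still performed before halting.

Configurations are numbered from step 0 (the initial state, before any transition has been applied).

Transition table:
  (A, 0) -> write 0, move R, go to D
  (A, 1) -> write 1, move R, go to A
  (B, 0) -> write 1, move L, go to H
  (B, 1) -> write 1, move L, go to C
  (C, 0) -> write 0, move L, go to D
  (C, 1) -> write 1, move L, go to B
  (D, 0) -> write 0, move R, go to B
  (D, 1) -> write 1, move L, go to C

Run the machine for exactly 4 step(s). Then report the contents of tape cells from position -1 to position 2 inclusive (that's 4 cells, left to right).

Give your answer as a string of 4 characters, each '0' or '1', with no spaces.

Answer: 1001

Derivation:
Step 1: in state A at pos -1, read 1 -> (A,1)->write 1,move R,goto A. Now: state=A, head=0, tape[-2..1]=0100 (head:   ^)
Step 2: in state A at pos 0, read 0 -> (A,0)->write 0,move R,goto D. Now: state=D, head=1, tape[-2..2]=01000 (head:    ^)
Step 3: in state D at pos 1, read 0 -> (D,0)->write 0,move R,goto B. Now: state=B, head=2, tape[-2..3]=010000 (head:     ^)
Step 4: in state B at pos 2, read 0 -> (B,0)->write 1,move L,goto H. Now: state=H, head=1, tape[-2..3]=010010 (head:    ^)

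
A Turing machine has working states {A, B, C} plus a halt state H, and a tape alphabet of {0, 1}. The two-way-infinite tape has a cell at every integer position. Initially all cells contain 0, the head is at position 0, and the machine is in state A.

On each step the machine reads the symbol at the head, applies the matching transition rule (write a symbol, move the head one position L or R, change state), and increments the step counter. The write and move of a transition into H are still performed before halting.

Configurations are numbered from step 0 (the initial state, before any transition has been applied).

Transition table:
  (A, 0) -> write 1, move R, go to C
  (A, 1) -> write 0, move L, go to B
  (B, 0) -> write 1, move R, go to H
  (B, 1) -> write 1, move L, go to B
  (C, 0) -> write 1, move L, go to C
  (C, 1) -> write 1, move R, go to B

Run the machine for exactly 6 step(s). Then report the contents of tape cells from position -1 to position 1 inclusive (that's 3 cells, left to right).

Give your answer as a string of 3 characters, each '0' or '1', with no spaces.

Answer: 111

Derivation:
Step 1: in state A at pos 0, read 0 -> (A,0)->write 1,move R,goto C. Now: state=C, head=1, tape[-1..2]=0100 (head:   ^)
Step 2: in state C at pos 1, read 0 -> (C,0)->write 1,move L,goto C. Now: state=C, head=0, tape[-1..2]=0110 (head:  ^)
Step 3: in state C at pos 0, read 1 -> (C,1)->write 1,move R,goto B. Now: state=B, head=1, tape[-1..2]=0110 (head:   ^)
Step 4: in state B at pos 1, read 1 -> (B,1)->write 1,move L,goto B. Now: state=B, head=0, tape[-1..2]=0110 (head:  ^)
Step 5: in state B at pos 0, read 1 -> (B,1)->write 1,move L,goto B. Now: state=B, head=-1, tape[-2..2]=00110 (head:  ^)
Step 6: in state B at pos -1, read 0 -> (B,0)->write 1,move R,goto H. Now: state=H, head=0, tape[-2..2]=01110 (head:   ^)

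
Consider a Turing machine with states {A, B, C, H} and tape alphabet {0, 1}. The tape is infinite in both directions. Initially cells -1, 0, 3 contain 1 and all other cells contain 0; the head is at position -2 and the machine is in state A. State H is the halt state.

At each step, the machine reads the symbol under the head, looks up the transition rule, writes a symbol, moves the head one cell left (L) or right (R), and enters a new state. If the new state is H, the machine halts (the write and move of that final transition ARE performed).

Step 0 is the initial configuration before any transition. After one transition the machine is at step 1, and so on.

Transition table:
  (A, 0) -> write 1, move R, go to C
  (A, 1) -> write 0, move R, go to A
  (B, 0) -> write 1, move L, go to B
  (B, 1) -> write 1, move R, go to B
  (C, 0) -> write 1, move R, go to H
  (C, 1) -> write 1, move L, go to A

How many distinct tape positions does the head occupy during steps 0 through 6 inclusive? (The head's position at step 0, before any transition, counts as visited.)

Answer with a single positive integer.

Answer: 5

Derivation:
Step 1: in state A at pos -2, read 0 -> (A,0)->write 1,move R,goto C. Now: state=C, head=-1, tape[-3..4]=01110010 (head:   ^)
Step 2: in state C at pos -1, read 1 -> (C,1)->write 1,move L,goto A. Now: state=A, head=-2, tape[-3..4]=01110010 (head:  ^)
Step 3: in state A at pos -2, read 1 -> (A,1)->write 0,move R,goto A. Now: state=A, head=-1, tape[-3..4]=00110010 (head:   ^)
Step 4: in state A at pos -1, read 1 -> (A,1)->write 0,move R,goto A. Now: state=A, head=0, tape[-3..4]=00010010 (head:    ^)
Step 5: in state A at pos 0, read 1 -> (A,1)->write 0,move R,goto A. Now: state=A, head=1, tape[-3..4]=00000010 (head:     ^)
Step 6: in state A at pos 1, read 0 -> (A,0)->write 1,move R,goto C. Now: state=C, head=2, tape[-3..4]=00001010 (head:      ^)
Head positions at steps 0..6: starting at -2, distinct positions visited = {-2, -1, 0, 1, 2} -> 5 position(s)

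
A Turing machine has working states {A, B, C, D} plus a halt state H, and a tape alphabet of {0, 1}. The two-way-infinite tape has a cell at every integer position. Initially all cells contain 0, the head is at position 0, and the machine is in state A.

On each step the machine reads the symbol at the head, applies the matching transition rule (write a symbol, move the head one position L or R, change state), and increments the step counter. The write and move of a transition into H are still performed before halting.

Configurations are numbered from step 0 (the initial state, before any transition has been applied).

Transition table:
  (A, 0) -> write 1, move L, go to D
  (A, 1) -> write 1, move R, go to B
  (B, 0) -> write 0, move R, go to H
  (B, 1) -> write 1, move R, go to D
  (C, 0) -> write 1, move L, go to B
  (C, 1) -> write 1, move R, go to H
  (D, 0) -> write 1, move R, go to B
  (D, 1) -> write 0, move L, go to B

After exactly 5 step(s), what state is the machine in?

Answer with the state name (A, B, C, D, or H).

Answer: H

Derivation:
Step 1: in state A at pos 0, read 0 -> (A,0)->write 1,move L,goto D. Now: state=D, head=-1, tape[-2..1]=0010 (head:  ^)
Step 2: in state D at pos -1, read 0 -> (D,0)->write 1,move R,goto B. Now: state=B, head=0, tape[-2..1]=0110 (head:   ^)
Step 3: in state B at pos 0, read 1 -> (B,1)->write 1,move R,goto D. Now: state=D, head=1, tape[-2..2]=01100 (head:    ^)
Step 4: in state D at pos 1, read 0 -> (D,0)->write 1,move R,goto B. Now: state=B, head=2, tape[-2..3]=011100 (head:     ^)
Step 5: in state B at pos 2, read 0 -> (B,0)->write 0,move R,goto H. Now: state=H, head=3, tape[-2..4]=0111000 (head:      ^)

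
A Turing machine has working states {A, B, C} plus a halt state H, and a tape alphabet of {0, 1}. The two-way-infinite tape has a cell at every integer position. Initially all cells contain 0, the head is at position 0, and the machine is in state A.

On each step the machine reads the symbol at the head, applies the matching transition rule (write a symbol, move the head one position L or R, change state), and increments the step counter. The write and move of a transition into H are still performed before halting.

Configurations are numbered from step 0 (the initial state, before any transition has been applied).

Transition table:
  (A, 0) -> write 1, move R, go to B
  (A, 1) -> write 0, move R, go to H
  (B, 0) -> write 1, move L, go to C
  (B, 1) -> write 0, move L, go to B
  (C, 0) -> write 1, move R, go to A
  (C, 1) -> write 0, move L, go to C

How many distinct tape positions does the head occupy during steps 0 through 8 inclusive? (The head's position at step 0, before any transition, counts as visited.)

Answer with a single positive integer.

Step 1: in state A at pos 0, read 0 -> (A,0)->write 1,move R,goto B. Now: state=B, head=1, tape[-1..2]=0100 (head:   ^)
Step 2: in state B at pos 1, read 0 -> (B,0)->write 1,move L,goto C. Now: state=C, head=0, tape[-1..2]=0110 (head:  ^)
Step 3: in state C at pos 0, read 1 -> (C,1)->write 0,move L,goto C. Now: state=C, head=-1, tape[-2..2]=00010 (head:  ^)
Step 4: in state C at pos -1, read 0 -> (C,0)->write 1,move R,goto A. Now: state=A, head=0, tape[-2..2]=01010 (head:   ^)
Step 5: in state A at pos 0, read 0 -> (A,0)->write 1,move R,goto B. Now: state=B, head=1, tape[-2..2]=01110 (head:    ^)
Step 6: in state B at pos 1, read 1 -> (B,1)->write 0,move L,goto B. Now: state=B, head=0, tape[-2..2]=01100 (head:   ^)
Step 7: in state B at pos 0, read 1 -> (B,1)->write 0,move L,goto B. Now: state=B, head=-1, tape[-2..2]=01000 (head:  ^)
Step 8: in state B at pos -1, read 1 -> (B,1)->write 0,move L,goto B. Now: state=B, head=-2, tape[-3..2]=000000 (head:  ^)
Head positions at steps 0..8: starting at 0, distinct positions visited = {-2, -1, 0, 1} -> 4 position(s)

Answer: 4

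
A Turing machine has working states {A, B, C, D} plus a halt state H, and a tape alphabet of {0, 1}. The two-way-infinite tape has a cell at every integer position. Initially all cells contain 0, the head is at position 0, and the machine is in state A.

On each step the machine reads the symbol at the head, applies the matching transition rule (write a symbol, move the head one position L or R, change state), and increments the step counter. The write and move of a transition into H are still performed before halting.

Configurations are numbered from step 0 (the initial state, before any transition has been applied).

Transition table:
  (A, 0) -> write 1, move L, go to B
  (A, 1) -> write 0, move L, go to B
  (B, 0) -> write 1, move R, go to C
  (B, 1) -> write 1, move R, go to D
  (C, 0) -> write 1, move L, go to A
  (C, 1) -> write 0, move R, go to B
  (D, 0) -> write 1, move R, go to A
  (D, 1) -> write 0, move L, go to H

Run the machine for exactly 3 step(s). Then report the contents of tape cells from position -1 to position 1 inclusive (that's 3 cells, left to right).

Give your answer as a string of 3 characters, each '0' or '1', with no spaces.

Step 1: in state A at pos 0, read 0 -> (A,0)->write 1,move L,goto B. Now: state=B, head=-1, tape[-2..1]=0010 (head:  ^)
Step 2: in state B at pos -1, read 0 -> (B,0)->write 1,move R,goto C. Now: state=C, head=0, tape[-2..1]=0110 (head:   ^)
Step 3: in state C at pos 0, read 1 -> (C,1)->write 0,move R,goto B. Now: state=B, head=1, tape[-2..2]=01000 (head:    ^)

Answer: 100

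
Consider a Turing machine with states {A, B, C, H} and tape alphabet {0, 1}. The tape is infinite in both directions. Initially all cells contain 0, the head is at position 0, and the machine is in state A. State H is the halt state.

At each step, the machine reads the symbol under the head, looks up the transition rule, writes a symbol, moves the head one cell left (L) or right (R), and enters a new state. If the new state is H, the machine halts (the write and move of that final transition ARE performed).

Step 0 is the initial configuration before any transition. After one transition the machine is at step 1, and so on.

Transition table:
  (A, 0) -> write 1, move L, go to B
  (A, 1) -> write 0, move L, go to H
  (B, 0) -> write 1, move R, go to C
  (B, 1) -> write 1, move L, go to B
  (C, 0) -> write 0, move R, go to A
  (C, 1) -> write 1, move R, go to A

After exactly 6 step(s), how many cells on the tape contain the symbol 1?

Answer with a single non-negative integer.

Answer: 3

Derivation:
Step 1: in state A at pos 0, read 0 -> (A,0)->write 1,move L,goto B. Now: state=B, head=-1, tape[-2..1]=0010 (head:  ^)
Step 2: in state B at pos -1, read 0 -> (B,0)->write 1,move R,goto C. Now: state=C, head=0, tape[-2..1]=0110 (head:   ^)
Step 3: in state C at pos 0, read 1 -> (C,1)->write 1,move R,goto A. Now: state=A, head=1, tape[-2..2]=01100 (head:    ^)
Step 4: in state A at pos 1, read 0 -> (A,0)->write 1,move L,goto B. Now: state=B, head=0, tape[-2..2]=01110 (head:   ^)
Step 5: in state B at pos 0, read 1 -> (B,1)->write 1,move L,goto B. Now: state=B, head=-1, tape[-2..2]=01110 (head:  ^)
Step 6: in state B at pos -1, read 1 -> (B,1)->write 1,move L,goto B. Now: state=B, head=-2, tape[-3..2]=001110 (head:  ^)
Cells containing 1 after step 6: {-1, 0, 1} -> 3 cell(s)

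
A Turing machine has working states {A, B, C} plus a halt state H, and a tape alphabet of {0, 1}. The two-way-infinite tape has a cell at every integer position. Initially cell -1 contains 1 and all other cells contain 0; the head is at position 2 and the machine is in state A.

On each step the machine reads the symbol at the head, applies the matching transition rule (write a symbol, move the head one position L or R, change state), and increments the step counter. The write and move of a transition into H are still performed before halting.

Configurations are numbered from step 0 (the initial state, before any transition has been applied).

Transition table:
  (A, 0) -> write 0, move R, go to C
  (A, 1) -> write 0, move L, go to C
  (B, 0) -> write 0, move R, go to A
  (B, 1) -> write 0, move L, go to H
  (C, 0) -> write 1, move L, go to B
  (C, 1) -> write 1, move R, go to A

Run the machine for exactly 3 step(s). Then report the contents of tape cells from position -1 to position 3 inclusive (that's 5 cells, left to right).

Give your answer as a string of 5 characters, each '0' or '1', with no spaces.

Answer: 10001

Derivation:
Step 1: in state A at pos 2, read 0 -> (A,0)->write 0,move R,goto C. Now: state=C, head=3, tape[-2..4]=0100000 (head:      ^)
Step 2: in state C at pos 3, read 0 -> (C,0)->write 1,move L,goto B. Now: state=B, head=2, tape[-2..4]=0100010 (head:     ^)
Step 3: in state B at pos 2, read 0 -> (B,0)->write 0,move R,goto A. Now: state=A, head=3, tape[-2..4]=0100010 (head:      ^)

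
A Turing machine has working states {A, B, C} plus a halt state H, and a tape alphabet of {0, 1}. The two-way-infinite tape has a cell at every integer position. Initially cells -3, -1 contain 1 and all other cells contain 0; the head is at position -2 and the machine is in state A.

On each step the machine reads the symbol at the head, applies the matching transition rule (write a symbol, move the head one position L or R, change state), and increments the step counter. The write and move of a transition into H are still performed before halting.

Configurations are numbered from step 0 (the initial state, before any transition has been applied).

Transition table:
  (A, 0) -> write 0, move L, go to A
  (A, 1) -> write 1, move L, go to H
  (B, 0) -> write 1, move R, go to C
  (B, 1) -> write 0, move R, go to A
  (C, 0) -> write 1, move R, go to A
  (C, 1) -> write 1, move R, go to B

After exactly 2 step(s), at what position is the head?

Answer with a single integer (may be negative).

Answer: -4

Derivation:
Step 1: in state A at pos -2, read 0 -> (A,0)->write 0,move L,goto A. Now: state=A, head=-3, tape[-4..0]=01010 (head:  ^)
Step 2: in state A at pos -3, read 1 -> (A,1)->write 1,move L,goto H. Now: state=H, head=-4, tape[-5..0]=001010 (head:  ^)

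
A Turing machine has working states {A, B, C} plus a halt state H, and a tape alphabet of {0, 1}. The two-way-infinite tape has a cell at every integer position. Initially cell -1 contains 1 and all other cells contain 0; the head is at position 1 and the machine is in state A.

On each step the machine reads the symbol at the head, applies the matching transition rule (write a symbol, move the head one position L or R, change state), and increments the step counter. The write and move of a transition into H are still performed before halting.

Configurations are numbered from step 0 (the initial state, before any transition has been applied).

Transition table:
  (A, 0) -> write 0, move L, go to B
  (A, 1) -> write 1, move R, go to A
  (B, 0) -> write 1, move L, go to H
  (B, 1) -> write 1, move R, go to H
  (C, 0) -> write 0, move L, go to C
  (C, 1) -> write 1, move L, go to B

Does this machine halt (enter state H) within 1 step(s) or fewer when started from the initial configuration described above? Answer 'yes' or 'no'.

Answer: no

Derivation:
Step 1: in state A at pos 1, read 0 -> (A,0)->write 0,move L,goto B. Now: state=B, head=0, tape[-2..2]=01000 (head:   ^)
After 1 step(s): state = B (not H) -> not halted within 1 -> no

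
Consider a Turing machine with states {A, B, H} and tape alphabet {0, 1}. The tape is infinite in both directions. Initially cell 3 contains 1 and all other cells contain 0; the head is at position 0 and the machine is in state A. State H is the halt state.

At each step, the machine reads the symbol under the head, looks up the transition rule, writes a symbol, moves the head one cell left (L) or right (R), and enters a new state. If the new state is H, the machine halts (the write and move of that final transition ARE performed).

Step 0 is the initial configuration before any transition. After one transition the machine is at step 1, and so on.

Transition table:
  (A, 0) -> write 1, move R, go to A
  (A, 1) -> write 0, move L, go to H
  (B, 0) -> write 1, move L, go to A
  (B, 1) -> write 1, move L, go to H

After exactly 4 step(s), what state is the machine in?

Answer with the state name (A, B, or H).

Step 1: in state A at pos 0, read 0 -> (A,0)->write 1,move R,goto A. Now: state=A, head=1, tape[-1..4]=010010 (head:   ^)
Step 2: in state A at pos 1, read 0 -> (A,0)->write 1,move R,goto A. Now: state=A, head=2, tape[-1..4]=011010 (head:    ^)
Step 3: in state A at pos 2, read 0 -> (A,0)->write 1,move R,goto A. Now: state=A, head=3, tape[-1..4]=011110 (head:     ^)
Step 4: in state A at pos 3, read 1 -> (A,1)->write 0,move L,goto H. Now: state=H, head=2, tape[-1..4]=011100 (head:    ^)

Answer: H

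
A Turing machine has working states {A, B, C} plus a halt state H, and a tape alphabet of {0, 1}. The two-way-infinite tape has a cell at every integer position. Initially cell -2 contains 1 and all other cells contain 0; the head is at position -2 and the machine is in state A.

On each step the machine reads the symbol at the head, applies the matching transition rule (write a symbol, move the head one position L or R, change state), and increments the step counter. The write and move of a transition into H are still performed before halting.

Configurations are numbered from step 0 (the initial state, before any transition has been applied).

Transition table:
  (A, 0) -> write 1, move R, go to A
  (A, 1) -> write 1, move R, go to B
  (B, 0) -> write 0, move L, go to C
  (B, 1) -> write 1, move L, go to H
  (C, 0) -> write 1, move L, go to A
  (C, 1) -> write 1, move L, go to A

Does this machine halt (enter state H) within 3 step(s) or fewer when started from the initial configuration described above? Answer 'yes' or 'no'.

Step 1: in state A at pos -2, read 1 -> (A,1)->write 1,move R,goto B. Now: state=B, head=-1, tape[-3..0]=0100 (head:   ^)
Step 2: in state B at pos -1, read 0 -> (B,0)->write 0,move L,goto C. Now: state=C, head=-2, tape[-3..0]=0100 (head:  ^)
Step 3: in state C at pos -2, read 1 -> (C,1)->write 1,move L,goto A. Now: state=A, head=-3, tape[-4..0]=00100 (head:  ^)
After 3 step(s): state = A (not H) -> not halted within 3 -> no

Answer: no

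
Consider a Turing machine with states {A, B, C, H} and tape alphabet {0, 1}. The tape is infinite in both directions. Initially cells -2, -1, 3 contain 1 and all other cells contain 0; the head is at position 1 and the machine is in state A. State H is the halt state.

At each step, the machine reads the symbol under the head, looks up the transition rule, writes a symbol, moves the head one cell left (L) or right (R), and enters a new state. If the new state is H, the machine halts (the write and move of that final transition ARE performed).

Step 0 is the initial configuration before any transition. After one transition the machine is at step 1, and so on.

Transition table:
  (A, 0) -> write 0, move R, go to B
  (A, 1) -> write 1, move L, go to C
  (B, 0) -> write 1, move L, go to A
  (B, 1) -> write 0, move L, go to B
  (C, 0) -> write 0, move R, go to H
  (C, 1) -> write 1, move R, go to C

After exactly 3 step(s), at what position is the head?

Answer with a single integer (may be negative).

Answer: 2

Derivation:
Step 1: in state A at pos 1, read 0 -> (A,0)->write 0,move R,goto B. Now: state=B, head=2, tape[-3..4]=01100010 (head:      ^)
Step 2: in state B at pos 2, read 0 -> (B,0)->write 1,move L,goto A. Now: state=A, head=1, tape[-3..4]=01100110 (head:     ^)
Step 3: in state A at pos 1, read 0 -> (A,0)->write 0,move R,goto B. Now: state=B, head=2, tape[-3..4]=01100110 (head:      ^)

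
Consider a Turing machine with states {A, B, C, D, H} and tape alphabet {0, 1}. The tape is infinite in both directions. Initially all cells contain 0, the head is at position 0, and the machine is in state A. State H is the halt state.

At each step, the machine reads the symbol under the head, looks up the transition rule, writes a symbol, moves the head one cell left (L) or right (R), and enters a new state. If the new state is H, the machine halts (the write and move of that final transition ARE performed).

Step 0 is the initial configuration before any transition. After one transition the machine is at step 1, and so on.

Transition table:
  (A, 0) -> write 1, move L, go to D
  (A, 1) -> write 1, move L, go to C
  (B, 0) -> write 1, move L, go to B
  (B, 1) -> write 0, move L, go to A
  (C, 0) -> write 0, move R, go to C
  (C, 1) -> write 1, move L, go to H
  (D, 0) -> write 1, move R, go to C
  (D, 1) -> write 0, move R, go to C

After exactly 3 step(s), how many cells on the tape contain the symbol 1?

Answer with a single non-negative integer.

Answer: 2

Derivation:
Step 1: in state A at pos 0, read 0 -> (A,0)->write 1,move L,goto D. Now: state=D, head=-1, tape[-2..1]=0010 (head:  ^)
Step 2: in state D at pos -1, read 0 -> (D,0)->write 1,move R,goto C. Now: state=C, head=0, tape[-2..1]=0110 (head:   ^)
Step 3: in state C at pos 0, read 1 -> (C,1)->write 1,move L,goto H. Now: state=H, head=-1, tape[-2..1]=0110 (head:  ^)
Cells containing 1 after step 3: {-1, 0} -> 2 cell(s)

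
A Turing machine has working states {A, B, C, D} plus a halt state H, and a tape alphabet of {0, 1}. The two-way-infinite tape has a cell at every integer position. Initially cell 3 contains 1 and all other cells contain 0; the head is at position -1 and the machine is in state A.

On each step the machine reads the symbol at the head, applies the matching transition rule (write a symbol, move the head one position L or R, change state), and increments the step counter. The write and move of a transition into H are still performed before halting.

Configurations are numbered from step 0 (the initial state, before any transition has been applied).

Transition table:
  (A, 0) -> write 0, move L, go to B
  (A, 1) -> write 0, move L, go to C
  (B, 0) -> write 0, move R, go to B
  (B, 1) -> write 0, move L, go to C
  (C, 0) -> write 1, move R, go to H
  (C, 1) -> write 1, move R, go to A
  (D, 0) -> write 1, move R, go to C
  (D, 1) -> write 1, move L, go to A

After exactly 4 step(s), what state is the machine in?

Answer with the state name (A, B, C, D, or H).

Answer: B

Derivation:
Step 1: in state A at pos -1, read 0 -> (A,0)->write 0,move L,goto B. Now: state=B, head=-2, tape[-3..4]=00000010 (head:  ^)
Step 2: in state B at pos -2, read 0 -> (B,0)->write 0,move R,goto B. Now: state=B, head=-1, tape[-3..4]=00000010 (head:   ^)
Step 3: in state B at pos -1, read 0 -> (B,0)->write 0,move R,goto B. Now: state=B, head=0, tape[-3..4]=00000010 (head:    ^)
Step 4: in state B at pos 0, read 0 -> (B,0)->write 0,move R,goto B. Now: state=B, head=1, tape[-3..4]=00000010 (head:     ^)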